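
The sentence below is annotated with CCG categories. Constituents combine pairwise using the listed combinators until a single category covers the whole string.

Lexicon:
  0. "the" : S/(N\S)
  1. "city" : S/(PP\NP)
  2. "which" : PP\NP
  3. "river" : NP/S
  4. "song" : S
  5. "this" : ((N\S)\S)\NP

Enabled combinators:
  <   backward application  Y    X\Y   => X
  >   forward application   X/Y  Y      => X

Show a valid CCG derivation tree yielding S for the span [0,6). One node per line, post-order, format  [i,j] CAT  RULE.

[0,6] S   >
  [0,1] "the" : S/(N\S)
  [1,6] N\S   <
    [1,3] S   >
      [1,2] "city" : S/(PP\NP)
      [2,3] "which" : PP\NP
    [3,6] (N\S)\S   <
      [3,5] NP   >
        [3,4] "river" : NP/S
        [4,5] "song" : S
      [5,6] "this" : ((N\S)\S)\NP

[0,1] S/(N\S)  lex  "the"
[1,2] S/(PP\NP)  lex  "city"
[2,3] PP\NP  lex  "which"
[1,3] S  >  k=2
[3,4] NP/S  lex  "river"
[4,5] S  lex  "song"
[3,5] NP  >  k=4
[5,6] ((N\S)\S)\NP  lex  "this"
[3,6] (N\S)\S  <  k=5
[1,6] N\S  <  k=3
[0,6] S  >  k=1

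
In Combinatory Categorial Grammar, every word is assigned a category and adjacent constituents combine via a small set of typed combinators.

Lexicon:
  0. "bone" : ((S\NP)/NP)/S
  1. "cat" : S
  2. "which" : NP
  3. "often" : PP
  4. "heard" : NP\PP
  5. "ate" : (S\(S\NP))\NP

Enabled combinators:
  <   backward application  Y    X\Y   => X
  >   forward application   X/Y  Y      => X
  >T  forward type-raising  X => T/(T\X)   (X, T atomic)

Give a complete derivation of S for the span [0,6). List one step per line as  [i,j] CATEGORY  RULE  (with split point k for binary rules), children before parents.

[0,1] ((S\NP)/NP)/S  lex  "bone"
[1,2] S  lex  "cat"
[0,2] (S\NP)/NP  >  k=1
[2,3] NP  lex  "which"
[0,3] S\NP  >  k=2
[3,4] PP  lex  "often"
[3,4] NP/(NP\PP)  >T
[4,5] NP\PP  lex  "heard"
[3,5] NP  >  k=4
[5,6] (S\(S\NP))\NP  lex  "ate"
[3,6] S\(S\NP)  <  k=5
[0,6] S  <  k=3

[0,6] S   <
  [0,3] S\NP   >
    [0,2] (S\NP)/NP   >
      [0,1] "bone" : ((S\NP)/NP)/S
      [1,2] "cat" : S
    [2,3] "which" : NP
  [3,6] S\(S\NP)   <
    [3,5] NP   >
      [3,4] NP/(NP\PP)   >T
        [3,4] "often" : PP
      [4,5] "heard" : NP\PP
    [5,6] "ate" : (S\(S\NP))\NP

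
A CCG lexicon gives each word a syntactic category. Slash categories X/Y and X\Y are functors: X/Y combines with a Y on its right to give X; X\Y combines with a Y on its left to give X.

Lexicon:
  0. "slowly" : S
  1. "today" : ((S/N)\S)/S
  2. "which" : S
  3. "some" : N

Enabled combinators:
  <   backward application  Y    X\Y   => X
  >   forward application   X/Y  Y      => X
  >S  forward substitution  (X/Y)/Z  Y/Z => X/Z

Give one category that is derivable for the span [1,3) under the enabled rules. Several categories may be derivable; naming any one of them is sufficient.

(S/N)\S

[0,4] S   >
  [0,3] S/N   <
    [0,1] "slowly" : S
    [1,3] (S/N)\S   >
      [1,2] "today" : ((S/N)\S)/S
      [2,3] "which" : S
  [3,4] "some" : N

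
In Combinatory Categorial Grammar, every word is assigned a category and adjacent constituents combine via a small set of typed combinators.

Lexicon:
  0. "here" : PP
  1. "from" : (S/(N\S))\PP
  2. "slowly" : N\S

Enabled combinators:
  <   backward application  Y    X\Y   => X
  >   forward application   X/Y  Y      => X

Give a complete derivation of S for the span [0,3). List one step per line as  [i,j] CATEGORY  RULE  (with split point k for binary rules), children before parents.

[0,1] PP  lex  "here"
[1,2] (S/(N\S))\PP  lex  "from"
[0,2] S/(N\S)  <  k=1
[2,3] N\S  lex  "slowly"
[0,3] S  >  k=2

[0,3] S   >
  [0,2] S/(N\S)   <
    [0,1] "here" : PP
    [1,2] "from" : (S/(N\S))\PP
  [2,3] "slowly" : N\S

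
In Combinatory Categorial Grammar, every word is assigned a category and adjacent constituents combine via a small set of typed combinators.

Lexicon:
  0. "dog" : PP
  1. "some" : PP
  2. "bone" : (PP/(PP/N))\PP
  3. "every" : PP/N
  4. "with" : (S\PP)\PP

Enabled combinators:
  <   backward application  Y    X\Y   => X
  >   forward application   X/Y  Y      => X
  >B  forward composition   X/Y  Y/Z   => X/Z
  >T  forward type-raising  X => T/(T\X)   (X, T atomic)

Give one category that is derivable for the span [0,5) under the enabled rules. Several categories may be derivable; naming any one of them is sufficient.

S

[0,5] S   >
  [0,1] S/(S\PP)   >T
    [0,1] "dog" : PP
  [1,5] S\PP   <
    [1,4] PP   >
      [1,3] PP/(PP/N)   <
        [1,2] "some" : PP
        [2,3] "bone" : (PP/(PP/N))\PP
      [3,4] "every" : PP/N
    [4,5] "with" : (S\PP)\PP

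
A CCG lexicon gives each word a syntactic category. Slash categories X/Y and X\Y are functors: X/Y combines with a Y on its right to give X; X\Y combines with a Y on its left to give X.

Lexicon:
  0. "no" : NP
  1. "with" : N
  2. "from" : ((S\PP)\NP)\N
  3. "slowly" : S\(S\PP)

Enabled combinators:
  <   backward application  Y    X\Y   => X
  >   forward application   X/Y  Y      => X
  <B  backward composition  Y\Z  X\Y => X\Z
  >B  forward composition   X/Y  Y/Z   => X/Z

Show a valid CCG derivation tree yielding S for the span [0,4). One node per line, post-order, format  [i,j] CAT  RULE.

[0,1] NP  lex  "no"
[1,2] N  lex  "with"
[2,3] ((S\PP)\NP)\N  lex  "from"
[1,3] (S\PP)\NP  <  k=2
[3,4] S\(S\PP)  lex  "slowly"
[1,4] S\NP  <B  k=3
[0,4] S  <  k=1

[0,4] S   <
  [0,1] "no" : NP
  [1,4] S\NP   <B
    [1,3] (S\PP)\NP   <
      [1,2] "with" : N
      [2,3] "from" : ((S\PP)\NP)\N
    [3,4] "slowly" : S\(S\PP)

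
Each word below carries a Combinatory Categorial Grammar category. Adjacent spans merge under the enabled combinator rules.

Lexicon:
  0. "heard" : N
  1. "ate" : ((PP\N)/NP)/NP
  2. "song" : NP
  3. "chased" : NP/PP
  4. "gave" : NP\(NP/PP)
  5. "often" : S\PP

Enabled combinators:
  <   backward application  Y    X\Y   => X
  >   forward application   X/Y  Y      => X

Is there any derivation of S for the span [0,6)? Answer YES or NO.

[0,6] S   <
  [0,5] PP   <
    [0,1] "heard" : N
    [1,5] PP\N   >
      [1,3] (PP\N)/NP   >
        [1,2] "ate" : ((PP\N)/NP)/NP
        [2,3] "song" : NP
      [3,5] NP   <
        [3,4] "chased" : NP/PP
        [4,5] "gave" : NP\(NP/PP)
  [5,6] "often" : S\PP

YES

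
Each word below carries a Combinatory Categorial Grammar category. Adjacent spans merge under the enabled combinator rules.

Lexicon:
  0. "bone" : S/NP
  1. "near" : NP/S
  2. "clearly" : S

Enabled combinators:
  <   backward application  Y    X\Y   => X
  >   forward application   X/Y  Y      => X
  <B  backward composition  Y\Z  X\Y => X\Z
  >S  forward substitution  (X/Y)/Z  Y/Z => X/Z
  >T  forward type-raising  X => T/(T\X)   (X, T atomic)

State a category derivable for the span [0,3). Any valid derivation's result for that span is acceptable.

S

[0,3] S   >
  [0,1] "bone" : S/NP
  [1,3] NP   >
    [1,2] "near" : NP/S
    [2,3] "clearly" : S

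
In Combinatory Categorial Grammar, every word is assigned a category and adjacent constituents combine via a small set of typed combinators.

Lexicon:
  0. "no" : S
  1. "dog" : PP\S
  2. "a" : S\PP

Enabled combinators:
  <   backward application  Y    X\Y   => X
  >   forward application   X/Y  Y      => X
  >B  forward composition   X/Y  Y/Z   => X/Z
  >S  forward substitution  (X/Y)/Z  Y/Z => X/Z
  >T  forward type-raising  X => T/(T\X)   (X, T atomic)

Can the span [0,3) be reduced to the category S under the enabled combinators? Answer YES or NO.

YES

[0,3] S   <
  [0,2] PP   >
    [0,1] PP/(PP\S)   >T
      [0,1] "no" : S
    [1,2] "dog" : PP\S
  [2,3] "a" : S\PP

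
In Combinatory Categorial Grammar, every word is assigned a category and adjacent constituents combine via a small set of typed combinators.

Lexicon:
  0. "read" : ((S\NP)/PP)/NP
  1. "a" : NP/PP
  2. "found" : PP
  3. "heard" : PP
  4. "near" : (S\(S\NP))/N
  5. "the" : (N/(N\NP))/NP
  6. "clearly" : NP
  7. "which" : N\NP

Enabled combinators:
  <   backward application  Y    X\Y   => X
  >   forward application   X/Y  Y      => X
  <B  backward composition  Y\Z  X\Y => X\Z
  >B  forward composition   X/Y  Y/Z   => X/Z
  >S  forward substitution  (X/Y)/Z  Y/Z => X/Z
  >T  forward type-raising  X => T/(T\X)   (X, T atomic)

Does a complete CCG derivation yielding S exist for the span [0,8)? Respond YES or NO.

[0,8] S   <
  [0,4] S\NP   >
    [0,3] (S\NP)/PP   >
      [0,1] "read" : ((S\NP)/PP)/NP
      [1,3] NP   >
        [1,2] "a" : NP/PP
        [2,3] "found" : PP
    [3,4] "heard" : PP
  [4,8] S\(S\NP)   >
    [4,5] "near" : (S\(S\NP))/N
    [5,8] N   >
      [5,7] N/(N\NP)   >
        [5,6] "the" : (N/(N\NP))/NP
        [6,7] "clearly" : NP
      [7,8] "which" : N\NP

YES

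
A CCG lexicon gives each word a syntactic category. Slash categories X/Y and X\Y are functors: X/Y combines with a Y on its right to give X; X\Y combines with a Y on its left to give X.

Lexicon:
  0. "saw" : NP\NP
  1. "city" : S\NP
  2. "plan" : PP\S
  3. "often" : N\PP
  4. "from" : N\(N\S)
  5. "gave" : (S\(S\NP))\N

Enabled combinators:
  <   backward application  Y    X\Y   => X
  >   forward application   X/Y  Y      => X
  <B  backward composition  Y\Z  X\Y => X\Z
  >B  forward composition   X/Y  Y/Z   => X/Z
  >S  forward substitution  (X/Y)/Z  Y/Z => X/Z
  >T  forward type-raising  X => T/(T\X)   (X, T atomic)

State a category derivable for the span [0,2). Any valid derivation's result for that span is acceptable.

[0,6] S   <
  [0,2] S\NP   <B
    [0,1] "saw" : NP\NP
    [1,2] "city" : S\NP
  [2,6] S\(S\NP)   <
    [2,5] N   <
      [2,4] N\S   <B
        [2,3] "plan" : PP\S
        [3,4] "often" : N\PP
      [4,5] "from" : N\(N\S)
    [5,6] "gave" : (S\(S\NP))\N

S\NP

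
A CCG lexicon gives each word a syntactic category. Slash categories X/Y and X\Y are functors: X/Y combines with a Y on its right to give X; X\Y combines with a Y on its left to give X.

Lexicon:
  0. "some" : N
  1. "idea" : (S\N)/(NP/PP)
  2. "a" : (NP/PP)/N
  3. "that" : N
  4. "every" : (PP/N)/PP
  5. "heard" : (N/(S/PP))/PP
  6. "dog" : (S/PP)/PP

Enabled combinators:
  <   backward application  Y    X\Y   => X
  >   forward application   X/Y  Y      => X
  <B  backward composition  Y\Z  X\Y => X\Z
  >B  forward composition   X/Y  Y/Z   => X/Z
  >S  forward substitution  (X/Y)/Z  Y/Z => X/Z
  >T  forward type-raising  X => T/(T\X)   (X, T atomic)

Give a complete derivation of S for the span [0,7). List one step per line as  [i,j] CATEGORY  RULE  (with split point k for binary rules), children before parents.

[0,7] S   <
  [0,1] "some" : N
  [1,7] S\N   >
    [1,2] "idea" : (S\N)/(NP/PP)
    [2,7] NP/PP   >B
      [2,4] NP/PP   >
        [2,3] "a" : (NP/PP)/N
        [3,4] "that" : N
      [4,7] PP/PP   >S
        [4,5] "every" : (PP/N)/PP
        [5,7] N/PP   >S
          [5,6] "heard" : (N/(S/PP))/PP
          [6,7] "dog" : (S/PP)/PP

[0,1] N  lex  "some"
[1,2] (S\N)/(NP/PP)  lex  "idea"
[2,3] (NP/PP)/N  lex  "a"
[3,4] N  lex  "that"
[2,4] NP/PP  >  k=3
[4,5] (PP/N)/PP  lex  "every"
[5,6] (N/(S/PP))/PP  lex  "heard"
[6,7] (S/PP)/PP  lex  "dog"
[5,7] N/PP  >S  k=6
[4,7] PP/PP  >S  k=5
[2,7] NP/PP  >B  k=4
[1,7] S\N  >  k=2
[0,7] S  <  k=1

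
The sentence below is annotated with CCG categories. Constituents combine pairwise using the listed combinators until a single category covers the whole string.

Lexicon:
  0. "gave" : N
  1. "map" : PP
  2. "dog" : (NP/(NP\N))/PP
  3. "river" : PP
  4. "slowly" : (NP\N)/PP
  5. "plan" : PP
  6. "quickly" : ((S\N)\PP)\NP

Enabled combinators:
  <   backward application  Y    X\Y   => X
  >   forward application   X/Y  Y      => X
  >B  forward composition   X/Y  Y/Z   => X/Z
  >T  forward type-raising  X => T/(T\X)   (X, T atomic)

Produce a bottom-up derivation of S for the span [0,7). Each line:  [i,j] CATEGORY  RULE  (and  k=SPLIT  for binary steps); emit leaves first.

[0,1] N  lex  "gave"
[0,1] S/(S\N)  >T
[1,2] PP  lex  "map"
[2,3] (NP/(NP\N))/PP  lex  "dog"
[3,4] PP  lex  "river"
[2,4] NP/(NP\N)  >  k=3
[4,5] (NP\N)/PP  lex  "slowly"
[5,6] PP  lex  "plan"
[4,6] NP\N  >  k=5
[2,6] NP  >  k=4
[6,7] ((S\N)\PP)\NP  lex  "quickly"
[2,7] (S\N)\PP  <  k=6
[1,7] S\N  <  k=2
[0,7] S  >  k=1

[0,7] S   >
  [0,1] S/(S\N)   >T
    [0,1] "gave" : N
  [1,7] S\N   <
    [1,2] "map" : PP
    [2,7] (S\N)\PP   <
      [2,6] NP   >
        [2,4] NP/(NP\N)   >
          [2,3] "dog" : (NP/(NP\N))/PP
          [3,4] "river" : PP
        [4,6] NP\N   >
          [4,5] "slowly" : (NP\N)/PP
          [5,6] "plan" : PP
      [6,7] "quickly" : ((S\N)\PP)\NP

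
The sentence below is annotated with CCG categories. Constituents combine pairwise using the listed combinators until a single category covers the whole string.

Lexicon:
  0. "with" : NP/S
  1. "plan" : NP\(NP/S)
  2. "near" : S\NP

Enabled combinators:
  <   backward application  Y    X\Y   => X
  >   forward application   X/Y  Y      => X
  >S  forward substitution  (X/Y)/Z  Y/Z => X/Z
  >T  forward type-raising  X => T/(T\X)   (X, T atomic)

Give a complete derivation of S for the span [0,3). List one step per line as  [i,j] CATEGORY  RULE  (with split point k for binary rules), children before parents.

[0,1] NP/S  lex  "with"
[1,2] NP\(NP/S)  lex  "plan"
[0,2] NP  <  k=1
[2,3] S\NP  lex  "near"
[0,3] S  <  k=2

[0,3] S   <
  [0,2] NP   <
    [0,1] "with" : NP/S
    [1,2] "plan" : NP\(NP/S)
  [2,3] "near" : S\NP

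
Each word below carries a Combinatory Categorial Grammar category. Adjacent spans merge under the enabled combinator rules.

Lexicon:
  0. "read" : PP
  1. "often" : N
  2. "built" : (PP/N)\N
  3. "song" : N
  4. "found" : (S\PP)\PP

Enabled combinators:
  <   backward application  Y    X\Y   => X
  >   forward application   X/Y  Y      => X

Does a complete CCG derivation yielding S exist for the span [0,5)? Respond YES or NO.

YES

[0,5] S   <
  [0,1] "read" : PP
  [1,5] S\PP   <
    [1,4] PP   >
      [1,3] PP/N   <
        [1,2] "often" : N
        [2,3] "built" : (PP/N)\N
      [3,4] "song" : N
    [4,5] "found" : (S\PP)\PP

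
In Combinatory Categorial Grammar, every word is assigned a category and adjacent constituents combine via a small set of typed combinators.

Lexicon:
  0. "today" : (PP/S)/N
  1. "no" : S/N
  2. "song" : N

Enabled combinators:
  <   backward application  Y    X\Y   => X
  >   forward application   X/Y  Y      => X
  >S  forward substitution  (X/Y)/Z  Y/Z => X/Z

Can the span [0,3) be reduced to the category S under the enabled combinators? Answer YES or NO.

NO

(PP/S)/N S/N N
CKY chart[0,3] = {PP}; S ∉ chart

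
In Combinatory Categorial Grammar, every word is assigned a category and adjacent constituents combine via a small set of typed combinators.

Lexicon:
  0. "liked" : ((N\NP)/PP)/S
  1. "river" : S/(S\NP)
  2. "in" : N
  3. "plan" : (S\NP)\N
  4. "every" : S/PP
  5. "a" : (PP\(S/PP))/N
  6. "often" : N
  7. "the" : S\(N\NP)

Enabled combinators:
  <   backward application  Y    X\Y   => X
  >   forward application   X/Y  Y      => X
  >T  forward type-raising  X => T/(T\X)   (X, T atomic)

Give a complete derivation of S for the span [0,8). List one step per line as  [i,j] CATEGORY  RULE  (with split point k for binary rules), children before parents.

[0,8] S   <
  [0,7] N\NP   >
    [0,4] (N\NP)/PP   >
      [0,1] "liked" : ((N\NP)/PP)/S
      [1,4] S   >
        [1,2] "river" : S/(S\NP)
        [2,4] S\NP   <
          [2,3] "in" : N
          [3,4] "plan" : (S\NP)\N
    [4,7] PP   <
      [4,5] "every" : S/PP
      [5,7] PP\(S/PP)   >
        [5,6] "a" : (PP\(S/PP))/N
        [6,7] "often" : N
  [7,8] "the" : S\(N\NP)

[0,1] ((N\NP)/PP)/S  lex  "liked"
[1,2] S/(S\NP)  lex  "river"
[2,3] N  lex  "in"
[3,4] (S\NP)\N  lex  "plan"
[2,4] S\NP  <  k=3
[1,4] S  >  k=2
[0,4] (N\NP)/PP  >  k=1
[4,5] S/PP  lex  "every"
[5,6] (PP\(S/PP))/N  lex  "a"
[6,7] N  lex  "often"
[5,7] PP\(S/PP)  >  k=6
[4,7] PP  <  k=5
[0,7] N\NP  >  k=4
[7,8] S\(N\NP)  lex  "the"
[0,8] S  <  k=7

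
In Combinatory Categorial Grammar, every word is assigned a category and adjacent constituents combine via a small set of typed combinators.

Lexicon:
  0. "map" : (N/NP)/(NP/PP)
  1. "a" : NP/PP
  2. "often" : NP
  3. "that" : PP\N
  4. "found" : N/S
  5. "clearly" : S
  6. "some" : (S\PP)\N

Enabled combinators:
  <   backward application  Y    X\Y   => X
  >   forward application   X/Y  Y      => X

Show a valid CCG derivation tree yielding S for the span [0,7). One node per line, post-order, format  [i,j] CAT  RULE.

[0,1] (N/NP)/(NP/PP)  lex  "map"
[1,2] NP/PP  lex  "a"
[0,2] N/NP  >  k=1
[2,3] NP  lex  "often"
[0,3] N  >  k=2
[3,4] PP\N  lex  "that"
[0,4] PP  <  k=3
[4,5] N/S  lex  "found"
[5,6] S  lex  "clearly"
[4,6] N  >  k=5
[6,7] (S\PP)\N  lex  "some"
[4,7] S\PP  <  k=6
[0,7] S  <  k=4

[0,7] S   <
  [0,4] PP   <
    [0,3] N   >
      [0,2] N/NP   >
        [0,1] "map" : (N/NP)/(NP/PP)
        [1,2] "a" : NP/PP
      [2,3] "often" : NP
    [3,4] "that" : PP\N
  [4,7] S\PP   <
    [4,6] N   >
      [4,5] "found" : N/S
      [5,6] "clearly" : S
    [6,7] "some" : (S\PP)\N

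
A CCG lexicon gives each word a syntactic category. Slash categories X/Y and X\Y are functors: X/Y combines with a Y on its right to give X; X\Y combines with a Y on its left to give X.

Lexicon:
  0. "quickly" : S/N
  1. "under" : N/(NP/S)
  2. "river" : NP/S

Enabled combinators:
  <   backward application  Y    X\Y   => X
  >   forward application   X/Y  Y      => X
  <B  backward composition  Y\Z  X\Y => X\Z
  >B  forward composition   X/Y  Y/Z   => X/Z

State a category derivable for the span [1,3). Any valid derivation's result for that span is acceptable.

[0,3] S   >
  [0,1] "quickly" : S/N
  [1,3] N   >
    [1,2] "under" : N/(NP/S)
    [2,3] "river" : NP/S

N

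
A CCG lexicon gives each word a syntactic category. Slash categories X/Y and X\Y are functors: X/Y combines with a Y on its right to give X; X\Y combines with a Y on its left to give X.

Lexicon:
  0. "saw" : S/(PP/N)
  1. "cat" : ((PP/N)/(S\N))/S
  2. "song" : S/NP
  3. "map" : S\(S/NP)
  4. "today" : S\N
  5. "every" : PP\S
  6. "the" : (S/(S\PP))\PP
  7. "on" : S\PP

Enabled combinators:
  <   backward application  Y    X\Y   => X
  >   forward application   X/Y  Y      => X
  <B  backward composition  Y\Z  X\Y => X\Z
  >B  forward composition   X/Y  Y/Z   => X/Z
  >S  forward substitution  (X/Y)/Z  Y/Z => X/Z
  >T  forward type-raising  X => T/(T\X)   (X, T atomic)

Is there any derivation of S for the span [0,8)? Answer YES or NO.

[0,8] S   >
  [0,7] S/(S\PP)   <
    [0,6] PP   <
      [0,5] S   >
        [0,1] "saw" : S/(PP/N)
        [1,5] PP/N   >
          [1,4] (PP/N)/(S\N)   >
            [1,2] "cat" : ((PP/N)/(S\N))/S
            [2,4] S   <
              [2,3] "song" : S/NP
              [3,4] "map" : S\(S/NP)
          [4,5] "today" : S\N
      [5,6] "every" : PP\S
    [6,7] "the" : (S/(S\PP))\PP
  [7,8] "on" : S\PP

YES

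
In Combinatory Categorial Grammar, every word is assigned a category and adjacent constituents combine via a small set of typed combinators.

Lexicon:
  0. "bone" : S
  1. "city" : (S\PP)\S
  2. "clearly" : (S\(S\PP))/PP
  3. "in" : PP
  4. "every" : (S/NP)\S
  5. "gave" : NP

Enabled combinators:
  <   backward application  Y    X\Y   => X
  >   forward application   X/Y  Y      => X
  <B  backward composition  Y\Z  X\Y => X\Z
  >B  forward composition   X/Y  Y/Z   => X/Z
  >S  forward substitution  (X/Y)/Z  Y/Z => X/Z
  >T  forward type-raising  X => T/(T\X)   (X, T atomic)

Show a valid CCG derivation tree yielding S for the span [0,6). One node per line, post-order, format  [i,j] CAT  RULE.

[0,1] S  lex  "bone"
[1,2] (S\PP)\S  lex  "city"
[0,2] S\PP  <  k=1
[2,3] (S\(S\PP))/PP  lex  "clearly"
[3,4] PP  lex  "in"
[2,4] S\(S\PP)  >  k=3
[0,4] S  <  k=2
[4,5] (S/NP)\S  lex  "every"
[0,5] S/NP  <  k=4
[5,6] NP  lex  "gave"
[0,6] S  >  k=5

[0,6] S   >
  [0,5] S/NP   <
    [0,4] S   <
      [0,2] S\PP   <
        [0,1] "bone" : S
        [1,2] "city" : (S\PP)\S
      [2,4] S\(S\PP)   >
        [2,3] "clearly" : (S\(S\PP))/PP
        [3,4] "in" : PP
    [4,5] "every" : (S/NP)\S
  [5,6] "gave" : NP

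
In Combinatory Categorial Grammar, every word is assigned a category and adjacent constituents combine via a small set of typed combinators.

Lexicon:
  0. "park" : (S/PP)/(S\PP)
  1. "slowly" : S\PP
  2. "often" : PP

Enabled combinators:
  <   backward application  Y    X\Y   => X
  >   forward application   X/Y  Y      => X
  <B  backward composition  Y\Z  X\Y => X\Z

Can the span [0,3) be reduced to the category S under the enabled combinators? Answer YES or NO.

YES

[0,3] S   >
  [0,2] S/PP   >
    [0,1] "park" : (S/PP)/(S\PP)
    [1,2] "slowly" : S\PP
  [2,3] "often" : PP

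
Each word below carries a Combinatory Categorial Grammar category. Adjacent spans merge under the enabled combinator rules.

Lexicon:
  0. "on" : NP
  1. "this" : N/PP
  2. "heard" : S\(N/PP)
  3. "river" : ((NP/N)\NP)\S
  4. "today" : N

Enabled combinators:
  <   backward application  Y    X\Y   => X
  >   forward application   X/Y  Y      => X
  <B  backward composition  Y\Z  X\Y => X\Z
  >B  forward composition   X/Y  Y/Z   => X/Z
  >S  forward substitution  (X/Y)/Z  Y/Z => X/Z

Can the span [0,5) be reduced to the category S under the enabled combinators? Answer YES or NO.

NO

NP N/PP S\(N/PP) ((NP/N)\NP)\S N
CKY chart[0,5] = {NP}; S ∉ chart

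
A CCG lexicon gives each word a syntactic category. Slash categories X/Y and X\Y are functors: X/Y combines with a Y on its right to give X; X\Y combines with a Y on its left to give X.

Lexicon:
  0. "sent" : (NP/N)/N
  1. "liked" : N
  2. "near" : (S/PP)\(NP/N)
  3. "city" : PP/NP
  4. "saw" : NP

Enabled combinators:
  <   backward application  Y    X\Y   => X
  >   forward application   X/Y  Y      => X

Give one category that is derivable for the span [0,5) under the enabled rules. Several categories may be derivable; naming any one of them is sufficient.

S

[0,5] S   >
  [0,3] S/PP   <
    [0,2] NP/N   >
      [0,1] "sent" : (NP/N)/N
      [1,2] "liked" : N
    [2,3] "near" : (S/PP)\(NP/N)
  [3,5] PP   >
    [3,4] "city" : PP/NP
    [4,5] "saw" : NP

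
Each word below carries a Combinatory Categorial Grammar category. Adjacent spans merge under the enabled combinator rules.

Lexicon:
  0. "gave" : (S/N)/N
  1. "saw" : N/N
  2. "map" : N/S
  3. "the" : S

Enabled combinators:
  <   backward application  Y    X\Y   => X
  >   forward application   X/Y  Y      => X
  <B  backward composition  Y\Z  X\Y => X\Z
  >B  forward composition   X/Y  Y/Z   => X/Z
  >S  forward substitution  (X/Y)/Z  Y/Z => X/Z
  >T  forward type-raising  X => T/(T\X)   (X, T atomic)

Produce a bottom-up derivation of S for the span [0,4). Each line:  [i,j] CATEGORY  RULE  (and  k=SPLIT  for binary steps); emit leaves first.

[0,4] S   >
  [0,2] S/N   >S
    [0,1] "gave" : (S/N)/N
    [1,2] "saw" : N/N
  [2,4] N   >
    [2,3] "map" : N/S
    [3,4] "the" : S

[0,1] (S/N)/N  lex  "gave"
[1,2] N/N  lex  "saw"
[0,2] S/N  >S  k=1
[2,3] N/S  lex  "map"
[3,4] S  lex  "the"
[2,4] N  >  k=3
[0,4] S  >  k=2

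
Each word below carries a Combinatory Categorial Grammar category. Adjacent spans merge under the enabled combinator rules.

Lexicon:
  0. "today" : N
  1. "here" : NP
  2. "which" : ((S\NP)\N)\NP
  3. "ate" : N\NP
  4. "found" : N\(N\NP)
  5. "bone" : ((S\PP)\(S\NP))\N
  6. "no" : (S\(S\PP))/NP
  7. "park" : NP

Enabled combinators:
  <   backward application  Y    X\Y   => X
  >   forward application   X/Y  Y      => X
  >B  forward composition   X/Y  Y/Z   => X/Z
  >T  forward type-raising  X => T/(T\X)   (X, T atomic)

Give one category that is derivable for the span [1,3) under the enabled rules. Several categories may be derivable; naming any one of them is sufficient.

[0,8] S   <
  [0,6] S\PP   <
    [0,3] S\NP   <
      [0,1] "today" : N
      [1,3] (S\NP)\N   <
        [1,2] "here" : NP
        [2,3] "which" : ((S\NP)\N)\NP
    [3,6] (S\PP)\(S\NP)   <
      [3,5] N   <
        [3,4] "ate" : N\NP
        [4,5] "found" : N\(N\NP)
      [5,6] "bone" : ((S\PP)\(S\NP))\N
  [6,8] S\(S\PP)   >
    [6,7] "no" : (S\(S\PP))/NP
    [7,8] "park" : NP

(S\NP)\N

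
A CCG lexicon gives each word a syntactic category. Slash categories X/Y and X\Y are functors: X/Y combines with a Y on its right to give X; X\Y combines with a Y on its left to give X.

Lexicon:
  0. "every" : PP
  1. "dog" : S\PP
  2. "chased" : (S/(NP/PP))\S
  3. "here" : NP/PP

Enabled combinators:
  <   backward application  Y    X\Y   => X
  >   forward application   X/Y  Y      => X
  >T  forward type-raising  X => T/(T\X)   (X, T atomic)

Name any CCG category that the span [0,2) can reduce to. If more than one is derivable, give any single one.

S

[0,4] S   >
  [0,3] S/(NP/PP)   <
    [0,2] S   <
      [0,1] "every" : PP
      [1,2] "dog" : S\PP
    [2,3] "chased" : (S/(NP/PP))\S
  [3,4] "here" : NP/PP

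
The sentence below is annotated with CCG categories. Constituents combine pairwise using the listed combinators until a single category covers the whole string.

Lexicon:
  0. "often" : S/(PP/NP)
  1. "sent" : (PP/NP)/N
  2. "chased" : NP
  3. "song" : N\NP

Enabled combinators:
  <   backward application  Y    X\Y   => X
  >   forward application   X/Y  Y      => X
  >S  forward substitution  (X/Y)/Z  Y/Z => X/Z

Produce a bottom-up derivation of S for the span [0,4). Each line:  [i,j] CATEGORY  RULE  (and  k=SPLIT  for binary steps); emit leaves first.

[0,1] S/(PP/NP)  lex  "often"
[1,2] (PP/NP)/N  lex  "sent"
[2,3] NP  lex  "chased"
[3,4] N\NP  lex  "song"
[2,4] N  <  k=3
[1,4] PP/NP  >  k=2
[0,4] S  >  k=1

[0,4] S   >
  [0,1] "often" : S/(PP/NP)
  [1,4] PP/NP   >
    [1,2] "sent" : (PP/NP)/N
    [2,4] N   <
      [2,3] "chased" : NP
      [3,4] "song" : N\NP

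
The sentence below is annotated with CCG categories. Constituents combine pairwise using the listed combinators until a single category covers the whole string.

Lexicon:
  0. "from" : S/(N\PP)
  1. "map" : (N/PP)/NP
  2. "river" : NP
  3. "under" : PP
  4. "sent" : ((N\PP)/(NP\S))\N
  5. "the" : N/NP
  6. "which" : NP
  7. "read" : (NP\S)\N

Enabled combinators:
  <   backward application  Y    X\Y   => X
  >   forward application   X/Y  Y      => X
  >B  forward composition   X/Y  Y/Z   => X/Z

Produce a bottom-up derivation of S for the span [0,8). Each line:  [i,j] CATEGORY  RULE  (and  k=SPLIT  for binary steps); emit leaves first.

[0,8] S   >
  [0,1] "from" : S/(N\PP)
  [1,8] N\PP   >
    [1,5] (N\PP)/(NP\S)   <
      [1,4] N   >
        [1,3] N/PP   >
          [1,2] "map" : (N/PP)/NP
          [2,3] "river" : NP
        [3,4] "under" : PP
      [4,5] "sent" : ((N\PP)/(NP\S))\N
    [5,8] NP\S   <
      [5,7] N   >
        [5,6] "the" : N/NP
        [6,7] "which" : NP
      [7,8] "read" : (NP\S)\N

[0,1] S/(N\PP)  lex  "from"
[1,2] (N/PP)/NP  lex  "map"
[2,3] NP  lex  "river"
[1,3] N/PP  >  k=2
[3,4] PP  lex  "under"
[1,4] N  >  k=3
[4,5] ((N\PP)/(NP\S))\N  lex  "sent"
[1,5] (N\PP)/(NP\S)  <  k=4
[5,6] N/NP  lex  "the"
[6,7] NP  lex  "which"
[5,7] N  >  k=6
[7,8] (NP\S)\N  lex  "read"
[5,8] NP\S  <  k=7
[1,8] N\PP  >  k=5
[0,8] S  >  k=1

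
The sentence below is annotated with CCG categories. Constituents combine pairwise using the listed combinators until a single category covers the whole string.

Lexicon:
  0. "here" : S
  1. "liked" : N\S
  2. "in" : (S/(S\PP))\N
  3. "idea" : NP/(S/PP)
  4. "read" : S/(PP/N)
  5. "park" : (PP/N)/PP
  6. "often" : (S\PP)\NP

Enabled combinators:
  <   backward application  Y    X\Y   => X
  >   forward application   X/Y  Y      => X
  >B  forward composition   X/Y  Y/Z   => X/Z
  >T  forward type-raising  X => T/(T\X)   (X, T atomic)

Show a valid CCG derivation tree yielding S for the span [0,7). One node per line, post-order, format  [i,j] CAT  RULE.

[0,1] S  lex  "here"
[1,2] N\S  lex  "liked"
[0,2] N  <  k=1
[2,3] (S/(S\PP))\N  lex  "in"
[0,3] S/(S\PP)  <  k=2
[3,4] NP/(S/PP)  lex  "idea"
[4,5] S/(PP/N)  lex  "read"
[5,6] (PP/N)/PP  lex  "park"
[4,6] S/PP  >B  k=5
[3,6] NP  >  k=4
[6,7] (S\PP)\NP  lex  "often"
[3,7] S\PP  <  k=6
[0,7] S  >  k=3

[0,7] S   >
  [0,3] S/(S\PP)   <
    [0,2] N   <
      [0,1] "here" : S
      [1,2] "liked" : N\S
    [2,3] "in" : (S/(S\PP))\N
  [3,7] S\PP   <
    [3,6] NP   >
      [3,4] "idea" : NP/(S/PP)
      [4,6] S/PP   >B
        [4,5] "read" : S/(PP/N)
        [5,6] "park" : (PP/N)/PP
    [6,7] "often" : (S\PP)\NP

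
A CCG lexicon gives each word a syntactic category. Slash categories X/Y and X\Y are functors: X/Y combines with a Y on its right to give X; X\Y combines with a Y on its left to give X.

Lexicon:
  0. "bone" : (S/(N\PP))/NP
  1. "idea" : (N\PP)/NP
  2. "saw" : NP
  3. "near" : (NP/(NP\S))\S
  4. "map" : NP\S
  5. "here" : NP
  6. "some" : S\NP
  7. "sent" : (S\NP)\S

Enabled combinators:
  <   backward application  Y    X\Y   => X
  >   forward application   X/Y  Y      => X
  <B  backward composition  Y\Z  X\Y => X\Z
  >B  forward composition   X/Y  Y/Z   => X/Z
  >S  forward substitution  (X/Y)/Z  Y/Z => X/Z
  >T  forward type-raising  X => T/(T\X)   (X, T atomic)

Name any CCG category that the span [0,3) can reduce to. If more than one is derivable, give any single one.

S

[0,8] S   <
  [0,5] NP   >
    [0,4] NP/(NP\S)   <
      [0,3] S   >
        [0,2] S/NP   >S
          [0,1] "bone" : (S/(N\PP))/NP
          [1,2] "idea" : (N\PP)/NP
        [2,3] "saw" : NP
      [3,4] "near" : (NP/(NP\S))\S
    [4,5] "map" : NP\S
  [5,8] S\NP   <
    [5,7] S   <
      [5,6] "here" : NP
      [6,7] "some" : S\NP
    [7,8] "sent" : (S\NP)\S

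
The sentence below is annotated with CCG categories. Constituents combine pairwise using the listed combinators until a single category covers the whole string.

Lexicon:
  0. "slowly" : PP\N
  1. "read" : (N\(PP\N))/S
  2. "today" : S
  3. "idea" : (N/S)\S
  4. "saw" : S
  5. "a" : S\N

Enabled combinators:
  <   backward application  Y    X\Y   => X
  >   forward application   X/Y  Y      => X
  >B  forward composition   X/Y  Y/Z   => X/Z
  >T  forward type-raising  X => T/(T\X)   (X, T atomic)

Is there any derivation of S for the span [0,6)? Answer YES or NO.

NO

PP\N (N\(PP\N))/S S (N/S)\S S S\N
CKY chart[0,6] = {N, N/(N\N), NP/(NP\N), PP/(PP\N), S/(S\N)}; S ∉ chart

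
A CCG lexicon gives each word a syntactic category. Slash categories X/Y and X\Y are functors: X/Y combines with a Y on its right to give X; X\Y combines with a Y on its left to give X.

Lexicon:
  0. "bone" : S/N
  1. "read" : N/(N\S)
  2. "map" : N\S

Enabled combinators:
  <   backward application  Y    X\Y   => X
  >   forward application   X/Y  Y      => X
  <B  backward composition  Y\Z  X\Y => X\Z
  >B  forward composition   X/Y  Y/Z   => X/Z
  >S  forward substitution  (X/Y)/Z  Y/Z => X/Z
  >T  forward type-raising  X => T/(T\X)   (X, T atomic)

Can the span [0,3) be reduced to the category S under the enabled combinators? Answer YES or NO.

YES

[0,3] S   >
  [0,1] "bone" : S/N
  [1,3] N   >
    [1,2] "read" : N/(N\S)
    [2,3] "map" : N\S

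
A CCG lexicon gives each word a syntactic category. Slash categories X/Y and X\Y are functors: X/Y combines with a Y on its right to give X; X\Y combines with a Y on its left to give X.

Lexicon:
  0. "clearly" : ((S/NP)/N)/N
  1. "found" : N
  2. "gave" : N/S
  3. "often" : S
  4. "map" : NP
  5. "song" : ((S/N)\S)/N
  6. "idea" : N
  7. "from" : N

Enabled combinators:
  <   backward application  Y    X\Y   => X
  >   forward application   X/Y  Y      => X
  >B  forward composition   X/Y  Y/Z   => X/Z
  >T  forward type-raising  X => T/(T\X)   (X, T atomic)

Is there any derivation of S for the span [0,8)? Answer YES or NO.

[0,8] S   >
  [0,7] S/N   <
    [0,5] S   >
      [0,4] S/NP   >
        [0,2] (S/NP)/N   >
          [0,1] "clearly" : ((S/NP)/N)/N
          [1,2] "found" : N
        [2,4] N   >
          [2,3] "gave" : N/S
          [3,4] "often" : S
      [4,5] "map" : NP
    [5,7] (S/N)\S   >
      [5,6] "song" : ((S/N)\S)/N
      [6,7] "idea" : N
  [7,8] "from" : N

YES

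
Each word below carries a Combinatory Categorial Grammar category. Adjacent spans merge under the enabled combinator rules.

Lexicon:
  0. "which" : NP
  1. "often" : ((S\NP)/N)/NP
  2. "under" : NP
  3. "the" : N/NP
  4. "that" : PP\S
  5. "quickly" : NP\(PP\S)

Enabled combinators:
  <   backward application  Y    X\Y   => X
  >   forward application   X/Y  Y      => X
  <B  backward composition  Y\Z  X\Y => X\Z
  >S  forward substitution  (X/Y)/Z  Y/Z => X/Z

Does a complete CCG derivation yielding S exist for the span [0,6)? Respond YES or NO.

YES

[0,6] S   <
  [0,1] "which" : NP
  [1,6] S\NP   >
    [1,3] (S\NP)/N   >
      [1,2] "often" : ((S\NP)/N)/NP
      [2,3] "under" : NP
    [3,6] N   >
      [3,4] "the" : N/NP
      [4,6] NP   <
        [4,5] "that" : PP\S
        [5,6] "quickly" : NP\(PP\S)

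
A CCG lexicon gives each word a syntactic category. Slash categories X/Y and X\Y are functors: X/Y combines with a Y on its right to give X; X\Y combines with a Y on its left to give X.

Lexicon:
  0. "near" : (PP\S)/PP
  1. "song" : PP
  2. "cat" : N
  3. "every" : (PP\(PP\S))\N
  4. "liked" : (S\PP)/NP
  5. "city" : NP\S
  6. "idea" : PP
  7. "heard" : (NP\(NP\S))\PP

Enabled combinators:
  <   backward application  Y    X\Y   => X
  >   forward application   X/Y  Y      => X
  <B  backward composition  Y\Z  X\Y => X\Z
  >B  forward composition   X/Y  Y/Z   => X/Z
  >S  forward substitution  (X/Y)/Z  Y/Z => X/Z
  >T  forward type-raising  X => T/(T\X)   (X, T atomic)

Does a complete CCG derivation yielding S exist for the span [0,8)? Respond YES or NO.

YES

[0,8] S   <
  [0,4] PP   <
    [0,2] PP\S   >
      [0,1] "near" : (PP\S)/PP
      [1,2] "song" : PP
    [2,4] PP\(PP\S)   <
      [2,3] "cat" : N
      [3,4] "every" : (PP\(PP\S))\N
  [4,8] S\PP   >
    [4,5] "liked" : (S\PP)/NP
    [5,8] NP   <
      [5,6] "city" : NP\S
      [6,8] NP\(NP\S)   <
        [6,7] "idea" : PP
        [7,8] "heard" : (NP\(NP\S))\PP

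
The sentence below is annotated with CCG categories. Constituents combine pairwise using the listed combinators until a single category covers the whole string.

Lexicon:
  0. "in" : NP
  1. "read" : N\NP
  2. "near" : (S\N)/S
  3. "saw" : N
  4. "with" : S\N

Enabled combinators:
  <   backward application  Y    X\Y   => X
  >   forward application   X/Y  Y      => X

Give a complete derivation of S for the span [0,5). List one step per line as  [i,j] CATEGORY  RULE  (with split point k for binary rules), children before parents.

[0,5] S   <
  [0,2] N   <
    [0,1] "in" : NP
    [1,2] "read" : N\NP
  [2,5] S\N   >
    [2,3] "near" : (S\N)/S
    [3,5] S   <
      [3,4] "saw" : N
      [4,5] "with" : S\N

[0,1] NP  lex  "in"
[1,2] N\NP  lex  "read"
[0,2] N  <  k=1
[2,3] (S\N)/S  lex  "near"
[3,4] N  lex  "saw"
[4,5] S\N  lex  "with"
[3,5] S  <  k=4
[2,5] S\N  >  k=3
[0,5] S  <  k=2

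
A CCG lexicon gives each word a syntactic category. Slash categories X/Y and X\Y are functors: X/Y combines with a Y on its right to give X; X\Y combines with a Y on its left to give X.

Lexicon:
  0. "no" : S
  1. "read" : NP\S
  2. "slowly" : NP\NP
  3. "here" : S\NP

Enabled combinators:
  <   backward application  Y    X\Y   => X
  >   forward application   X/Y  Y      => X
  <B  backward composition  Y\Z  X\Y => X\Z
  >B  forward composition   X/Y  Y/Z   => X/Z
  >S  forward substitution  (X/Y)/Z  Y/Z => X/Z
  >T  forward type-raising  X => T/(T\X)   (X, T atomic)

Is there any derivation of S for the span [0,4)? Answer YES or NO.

YES

[0,4] S   <
  [0,3] NP   >
    [0,1] NP/(NP\S)   >T
      [0,1] "no" : S
    [1,3] NP\S   <B
      [1,2] "read" : NP\S
      [2,3] "slowly" : NP\NP
  [3,4] "here" : S\NP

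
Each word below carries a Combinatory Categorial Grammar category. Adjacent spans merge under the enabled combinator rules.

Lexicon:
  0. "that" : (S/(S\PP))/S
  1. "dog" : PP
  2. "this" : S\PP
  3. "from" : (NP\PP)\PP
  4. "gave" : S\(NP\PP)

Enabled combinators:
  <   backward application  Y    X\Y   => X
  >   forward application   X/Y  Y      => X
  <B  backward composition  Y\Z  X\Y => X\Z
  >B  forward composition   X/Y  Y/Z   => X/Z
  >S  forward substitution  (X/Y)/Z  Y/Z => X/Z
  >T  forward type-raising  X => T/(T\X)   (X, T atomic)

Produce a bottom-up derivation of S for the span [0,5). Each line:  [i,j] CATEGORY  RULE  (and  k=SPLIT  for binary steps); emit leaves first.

[0,5] S   >
  [0,3] S/(S\PP)   >
    [0,1] "that" : (S/(S\PP))/S
    [1,3] S   >
      [1,2] S/(S\PP)   >T
        [1,2] "dog" : PP
      [2,3] "this" : S\PP
  [3,5] S\PP   <B
    [3,4] "from" : (NP\PP)\PP
    [4,5] "gave" : S\(NP\PP)

[0,1] (S/(S\PP))/S  lex  "that"
[1,2] PP  lex  "dog"
[1,2] S/(S\PP)  >T
[2,3] S\PP  lex  "this"
[1,3] S  >  k=2
[0,3] S/(S\PP)  >  k=1
[3,4] (NP\PP)\PP  lex  "from"
[4,5] S\(NP\PP)  lex  "gave"
[3,5] S\PP  <B  k=4
[0,5] S  >  k=3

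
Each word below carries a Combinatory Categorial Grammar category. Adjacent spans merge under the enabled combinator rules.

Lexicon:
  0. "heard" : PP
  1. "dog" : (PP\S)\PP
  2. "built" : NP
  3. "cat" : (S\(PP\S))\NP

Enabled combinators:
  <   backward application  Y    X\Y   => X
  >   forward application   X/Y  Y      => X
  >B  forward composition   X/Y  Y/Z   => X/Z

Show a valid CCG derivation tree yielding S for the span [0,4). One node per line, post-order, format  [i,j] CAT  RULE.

[0,1] PP  lex  "heard"
[1,2] (PP\S)\PP  lex  "dog"
[0,2] PP\S  <  k=1
[2,3] NP  lex  "built"
[3,4] (S\(PP\S))\NP  lex  "cat"
[2,4] S\(PP\S)  <  k=3
[0,4] S  <  k=2

[0,4] S   <
  [0,2] PP\S   <
    [0,1] "heard" : PP
    [1,2] "dog" : (PP\S)\PP
  [2,4] S\(PP\S)   <
    [2,3] "built" : NP
    [3,4] "cat" : (S\(PP\S))\NP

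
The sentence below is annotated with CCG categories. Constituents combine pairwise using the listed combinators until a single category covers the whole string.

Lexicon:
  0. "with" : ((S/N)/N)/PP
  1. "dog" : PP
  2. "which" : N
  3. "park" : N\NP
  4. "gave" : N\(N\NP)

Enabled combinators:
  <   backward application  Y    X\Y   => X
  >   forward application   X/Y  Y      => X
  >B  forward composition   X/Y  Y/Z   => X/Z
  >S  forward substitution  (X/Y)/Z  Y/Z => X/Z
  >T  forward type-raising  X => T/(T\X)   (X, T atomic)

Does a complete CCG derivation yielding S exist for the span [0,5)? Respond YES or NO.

[0,5] S   >
  [0,3] S/N   >
    [0,2] (S/N)/N   >
      [0,1] "with" : ((S/N)/N)/PP
      [1,2] "dog" : PP
    [2,3] "which" : N
  [3,5] N   <
    [3,4] "park" : N\NP
    [4,5] "gave" : N\(N\NP)

YES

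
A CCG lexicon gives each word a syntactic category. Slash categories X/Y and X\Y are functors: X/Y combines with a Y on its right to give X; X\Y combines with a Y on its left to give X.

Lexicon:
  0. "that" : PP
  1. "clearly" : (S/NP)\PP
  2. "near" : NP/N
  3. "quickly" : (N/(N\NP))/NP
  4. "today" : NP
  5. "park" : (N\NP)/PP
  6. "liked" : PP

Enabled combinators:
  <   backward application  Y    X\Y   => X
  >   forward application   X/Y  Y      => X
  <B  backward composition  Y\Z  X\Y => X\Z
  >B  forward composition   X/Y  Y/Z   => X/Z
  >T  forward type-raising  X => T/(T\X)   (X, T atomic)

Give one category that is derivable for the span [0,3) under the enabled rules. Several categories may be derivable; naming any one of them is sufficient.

S/N

[0,7] S   >
  [0,3] S/N   >B
    [0,2] S/NP   <
      [0,1] "that" : PP
      [1,2] "clearly" : (S/NP)\PP
    [2,3] "near" : NP/N
  [3,7] N   >
    [3,5] N/(N\NP)   >
      [3,4] "quickly" : (N/(N\NP))/NP
      [4,5] "today" : NP
    [5,7] N\NP   >
      [5,6] "park" : (N\NP)/PP
      [6,7] "liked" : PP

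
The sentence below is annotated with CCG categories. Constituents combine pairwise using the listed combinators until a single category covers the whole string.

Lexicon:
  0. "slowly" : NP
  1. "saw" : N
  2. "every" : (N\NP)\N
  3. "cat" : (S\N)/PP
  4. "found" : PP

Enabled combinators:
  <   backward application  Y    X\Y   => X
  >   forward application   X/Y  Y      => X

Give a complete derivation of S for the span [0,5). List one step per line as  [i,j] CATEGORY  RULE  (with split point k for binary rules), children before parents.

[0,5] S   <
  [0,3] N   <
    [0,1] "slowly" : NP
    [1,3] N\NP   <
      [1,2] "saw" : N
      [2,3] "every" : (N\NP)\N
  [3,5] S\N   >
    [3,4] "cat" : (S\N)/PP
    [4,5] "found" : PP

[0,1] NP  lex  "slowly"
[1,2] N  lex  "saw"
[2,3] (N\NP)\N  lex  "every"
[1,3] N\NP  <  k=2
[0,3] N  <  k=1
[3,4] (S\N)/PP  lex  "cat"
[4,5] PP  lex  "found"
[3,5] S\N  >  k=4
[0,5] S  <  k=3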